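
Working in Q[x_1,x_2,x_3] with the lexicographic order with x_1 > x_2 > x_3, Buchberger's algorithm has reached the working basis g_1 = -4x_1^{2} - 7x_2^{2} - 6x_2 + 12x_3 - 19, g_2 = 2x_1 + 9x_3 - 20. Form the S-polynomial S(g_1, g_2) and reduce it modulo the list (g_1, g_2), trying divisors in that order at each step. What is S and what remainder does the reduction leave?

lcm(LM(g_1), LM(g_2)) = x_1^{2}.
S = (lcm/LT(g_1))·g_1 − (lcm/LT(g_2))·g_2 = -\tfrac{9}{2}x_1x_3 + 10x_1 + \tfrac{7}{4}x_2^{2} + \tfrac{3}{2}x_2 - 3x_3 + \tfrac{19}{4}.
Reduce S modulo (g_1, g_2) in that order:
  leading term x_1x_3: subtract (-\tfrac{9}{4}x_3)·g_2 from -\tfrac{9}{2}x_1x_3 + 10x_1 + \tfrac{7}{4}x_2^{2} + \tfrac{3}{2}x_2 - 3x_3 + \tfrac{19}{4} → 10x_1 + \tfrac{7}{4}x_2^{2} + \tfrac{3}{2}x_2 + \tfrac{81}{4}x_3^{2} - 48x_3 + \tfrac{19}{4}
  leading term x_1: subtract (5)·g_2 from 10x_1 + \tfrac{7}{4}x_2^{2} + \tfrac{3}{2}x_2 + \tfrac{81}{4}x_3^{2} - 48x_3 + \tfrac{19}{4} → \tfrac{7}{4}x_2^{2} + \tfrac{3}{2}x_2 + \tfrac{81}{4}x_3^{2} - 93x_3 + \tfrac{419}{4}
  leading term x_2^{2}: no divisor's leading term divides it; move \tfrac{7}{4}x_2^{2} to the remainder.
  leading term x_2: no divisor's leading term divides it; move \tfrac{3}{2}x_2 to the remainder.
  leading term x_3^{2}: no divisor's leading term divides it; move \tfrac{81}{4}x_3^{2} to the remainder.
  leading term x_3: no divisor's leading term divides it; move -93x_3 to the remainder.
  leading term 1: no divisor's leading term divides it; move \tfrac{419}{4} to the remainder.
The remainder \tfrac{7}{4}x_2^{2} + \tfrac{3}{2}x_2 + \tfrac{81}{4}x_3^{2} - 93x_3 + \tfrac{419}{4} is nonzero, so it would be added as the next basis element.

S(g_1, g_2) = -\tfrac{9}{2}x_1x_3 + 10x_1 + \tfrac{7}{4}x_2^{2} + \tfrac{3}{2}x_2 - 3x_3 + \tfrac{19}{4}; remainder on division = \tfrac{7}{4}x_2^{2} + \tfrac{3}{2}x_2 + \tfrac{81}{4}x_3^{2} - 93x_3 + \tfrac{419}{4}.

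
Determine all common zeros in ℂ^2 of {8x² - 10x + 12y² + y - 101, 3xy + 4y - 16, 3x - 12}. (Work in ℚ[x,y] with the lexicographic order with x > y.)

{(4, 1)}

Compute a lex Gröbner basis by Buchberger's algorithm.
f_1 = 8x² - 10x + 12y² + y - 101, LT = x².
f_2 = 3xy + 4y - 16, LT = xy.
f_3 = 3x - 12, LT = x.

S(f_1,f_2): lcm = x²y. S = -31/12xy + 16/3x + 3/2y³ + ⅛y² - 101/8y.
  leading term xy: subtract (-31/36)·f_2 from -31/12xy + 16/3x + 3/2y³ + ⅛y² - 101/8y → 16/3x + 3/2y³ + ⅛y² - 661/72y - 124/9
  leading term x: subtract (16/9)·f_3 from 16/3x + 3/2y³ + ⅛y² - 661/72y - 124/9 → 3/2y³ + ⅛y² - 661/72y + 68/9
  leading term y³: no divisor's leading term divides it; move 3/2y³ to the remainder.
  leading term y²: no divisor's leading term divides it; move ⅛y² to the remainder.
  leading term y: no divisor's leading term divides it; move -661/72y to the remainder.
  leading term 1: no divisor's leading term divides it; move 68/9 to the remainder.
  remainder 3/2y³ + ⅛y² - 661/72y + 68/9 ≠ 0; add h_4 = 3/2y³ + ⅛y² - 661/72y + 68/9 to the basis.

S(f_1,f_3): lcm = x². S = 11/4x + 3/2y² + ⅛y - 101/8.
  leading term x: subtract (11/12)·f_3 from 11/4x + 3/2y² + ⅛y - 101/8 → 3/2y² + ⅛y - 13/8
  leading term y²: no divisor's leading term divides it; move 3/2y² to the remainder.
  leading term y: no divisor's leading term divides it; move ⅛y to the remainder.
  leading term 1: no divisor's leading term divides it; move -13/8 to the remainder.
  remainder 3/2y² + ⅛y - 13/8 ≠ 0; add h_5 = 3/2y² + ⅛y - 13/8 to the basis.

S(f_2,f_3): lcm = xy. S = 16/3y - 16/3.
  leading term y: no divisor's leading term divides it; move 16/3y to the remainder.
  leading term 1: no divisor's leading term divides it; move -16/3 to the remainder.
  remainder 16/3y - 16/3 ≠ 0; add h_6 = 16/3y - 16/3 to the basis.

The other S-polynomials (S(f_1,h_4), S(f_2,h_4), S(f_3,h_4), S(f_1,h_5), S(f_2,h_5), S(f_3,h_5), S(h_4,h_5), S(f_1,h_6), S(f_2,h_6), S(f_3,h_6), S(h_4,h_6), S(h_5,h_6)) all reduce to 0 modulo the current basis, so we have a Gröbner basis.
Inter-reduce: drop elements whose leading term is divisible by another's, tail-reduce, and make monic.
Reduced Gröbner basis: {x - 4, y - 1}.

A lex Gröbner basis eliminates variables successively. Here y - 1 depends only on y, with roots {1}; lifting each root through the earlier basis elements recovers the full solutions.
  y = 1: the earlier basis element becomes x - 4 = 0, giving x = 4 — point (4, 1).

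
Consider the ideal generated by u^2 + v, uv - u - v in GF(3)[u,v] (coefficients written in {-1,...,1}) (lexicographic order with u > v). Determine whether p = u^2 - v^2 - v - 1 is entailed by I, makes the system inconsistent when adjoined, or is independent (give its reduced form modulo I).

u^2 - v^2 - v - 1 is independent of I; its normal form modulo I is -v^2 + v - 1.

First compute the reduced Gröbner basis of I by Buchberger's algorithm.
f_1 = u^2 + v, LT = u^2.
f_2 = uv - u - v, LT = uv.

S(f_1,f_2): lcm = u^2v. S = u^2 + uv + v^2.
  leading term u^2: subtract (1)·f_1 from u^2 + uv + v^2 → uv + v^2 - v
  leading term uv: subtract (1)·f_2 from uv + v^2 - v → u + v^2
  leading term u: no divisor's leading term divides it; move u to the remainder.
  leading term v^2: no divisor's leading term divides it; move v^2 to the remainder.
  remainder u + v^2 ≠ 0; add h_3 = u + v^2 to the basis.

S(f_2,h_3): lcm = uv. S = -u - v^3 - v.
  leading term u: subtract (-1)·h_3 from -u - v^3 - v → -v^3 + v^2 - v
  leading term v^3: no divisor's leading term divides it; move -v^3 to the remainder.
  leading term v^2: no divisor's leading term divides it; move v^2 to the remainder.
  leading term v: no divisor's leading term divides it; move -v to the remainder.
  remainder -v^3 + v^2 - v ≠ 0; add h_4 = -v^3 + v^2 - v to the basis.

The other S-polynomials (S(f_1,h_3), S(f_1,h_4), S(f_2,h_4), S(h_3,h_4)) all reduce to 0 modulo the current basis, so we have a Gröbner basis.
Inter-reduce: drop elements whose leading term is divisible by another's, tail-reduce, and make monic.
Reduced Gröbner basis: {u + v^2, v^3 - v^2 + v}.
Label its elements g_1 = u + v^2, g_2 = v^3 - v^2 + v.

Reduce p = u^2 - v^2 - v - 1 modulo G:
  leading term u^2: subtract (u)·g_1 from u^2 - v^2 - v - 1 → -uv^2 - v^2 - v - 1
  leading term uv^2: subtract (-v^2)·g_1 from -uv^2 - v^2 - v - 1 → v^4 - v^2 - v - 1
  leading term v^4: subtract (v)·g_2 from v^4 - v^2 - v - 1 → v^3 + v^2 - v - 1
  leading term v^3: subtract (1)·g_2 from v^3 + v^2 - v - 1 → -v^2 + v - 1
  leading term v^2: no divisor's leading term divides it; move -v^2 to the remainder.
  leading term v: no divisor's leading term divides it; move v to the remainder.
  leading term 1: no divisor's leading term divides it; move -1 to the remainder.
  normal form = -v^2 + v - 1.
The normal form is nonzero, so p ∉ I. Since p minus its normal form lies in I, I + (p) = I + (r) where r = -v^2 + v - 1; decide whether this ideal is the whole ring.
Run Buchberger on G together with r (pairs among the g_i already reduce to 0 since G is a Gröbner basis):
g_1 = u + v^2, LT = u.
g_2 = v^3 - v^2 + v, LT = v^3.
r = -v^2 + v - 1, LT = v^2.

The S-polynomials (S(g_1,g_2), S(g_1,r), S(g_2,r)) all reduce to 0 modulo the current basis, so we have a Gröbner basis.
Inter-reduce: drop elements whose leading term is divisible by another's, tail-reduce, and make monic.
Reduced Gröbner basis: {u + v - 1, v^2 - v + 1}.
The reduced Gröbner basis of I + (p) is {u + v - 1, v^2 - v + 1} ≠ {1}, a proper ideal, so the enlarged system stays consistent: p is independent of I, with normal form -v^2 + v - 1.

The remainder on division by a Gröbner basis is unique — it is the normal form.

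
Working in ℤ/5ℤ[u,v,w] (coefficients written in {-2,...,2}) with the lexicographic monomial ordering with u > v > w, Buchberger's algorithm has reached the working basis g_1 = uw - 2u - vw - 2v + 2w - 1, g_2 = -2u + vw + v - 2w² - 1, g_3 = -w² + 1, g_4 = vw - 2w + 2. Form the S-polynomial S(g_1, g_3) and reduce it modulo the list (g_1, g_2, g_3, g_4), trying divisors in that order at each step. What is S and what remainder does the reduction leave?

lcm(LM(g_1), LM(g_3)) = uw².
S = (lcm/LT(g_1))·g_1 − (lcm/LT(g_3))·g_3 = -2uw + u - vw² - 2vw + 2w² - w.
Reduce S modulo (g_1, g_2, g_3, g_4) in that order:
  leading term uw: subtract (-2)·g_1 from -2uw + u - vw² - 2vw + 2w² - w → 2u - vw² + vw + v + 2w² - 2w - 2
  leading term u: subtract (-1)·g_2 from 2u - vw² + vw + v + 2w² - 2w - 2 → -vw² + 2vw + 2v - 2w + 2
  leading term vw²: subtract (v)·g_3 from -vw² + 2vw + 2v - 2w + 2 → 2vw + v - 2w + 2
  leading term vw: subtract (2)·g_4 from 2vw + v - 2w + 2 → v + 2w - 2
  leading term v: no divisor's leading term divides it; move v to the remainder.
  leading term w: no divisor's leading term divides it; move 2w to the remainder.
  leading term 1: no divisor's leading term divides it; move -2 to the remainder.
The remainder v + 2w - 2 is nonzero, so it would be added as the next basis element.

S(g_1, g_3) = -2uw + u - vw² - 2vw + 2w² - w; remainder on division = v + 2w - 2.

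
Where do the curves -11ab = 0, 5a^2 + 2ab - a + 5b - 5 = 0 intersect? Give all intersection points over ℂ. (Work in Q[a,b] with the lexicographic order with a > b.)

Compute a lex Gröbner basis by Buchberger's algorithm.
f_1 = -11ab, LT = ab.
f_2 = 5a^2 + 2ab - a + 5b - 5, LT = a^2.

S(f_1,f_2): lcm = a^2b. S = -2/5ab^2 + 1/5ab - b^2 + b.
  leading term ab^2: subtract (2/55b)·f_1 from -2/5ab^2 + 1/5ab - b^2 + b → 1/5ab - b^2 + b
  leading term ab: subtract (-1/55)·f_1 from 1/5ab - b^2 + b → -b^2 + b
  leading term b^2: no divisor's leading term divides it; move -b^2 to the remainder.
  leading term b: no divisor's leading term divides it; move b to the remainder.
  remainder -b^2 + b ≠ 0; add h_3 = -b^2 + b to the basis.

The other S-polynomials (S(f_1,h_3), S(f_2,h_3)) all reduce to 0 modulo the current basis, so we have a Gröbner basis.
Inter-reduce: drop elements whose leading term is divisible by another's, tail-reduce, and make monic.
Reduced Gröbner basis: {a^2 - 1/5a + b - 1, ab, b^2 - b}.

The lex basis is triangular: the last element involves only b. Solving b^2 - b = 0 gives b ∈ {0, 1}; substituting each value into the earlier elements determines the remaining variables.
  b = 0: the earlier basis element becomes a^2 - 1/5a - 1 = 0, giving a = 1/10 - sqrt(101)/10, 1/10 + sqrt(101)/10 — points (1/10 - sqrt(101)/10, 0), (1/10 + sqrt(101)/10, 0).
  b = 1: the earlier basis elements become a^2 - 1/5a = 0; a = 0, giving a = 0 — point (0, 1).

{(1/10 - sqrt(101)/10, 0), (1/10 + sqrt(101)/10, 0), (0, 1)}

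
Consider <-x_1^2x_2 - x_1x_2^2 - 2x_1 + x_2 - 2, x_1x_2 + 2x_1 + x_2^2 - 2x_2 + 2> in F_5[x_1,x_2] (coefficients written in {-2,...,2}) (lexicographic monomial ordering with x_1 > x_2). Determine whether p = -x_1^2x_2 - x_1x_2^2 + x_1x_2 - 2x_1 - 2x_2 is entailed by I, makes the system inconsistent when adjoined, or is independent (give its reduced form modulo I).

First compute the reduced Gröbner basis of I by Buchberger's algorithm.
f_1 = -x_1^2x_2 - x_1x_2^2 - 2x_1 + x_2 - 2, LT = x_1^2x_2.
f_2 = x_1x_2 + 2x_1 + x_2^2 - 2x_2 + 2, LT = x_1x_2.

S(f_1,f_2): lcm = x_1^2x_2. S = -2x_1^2 + 2x_1x_2 - x_2 + 2.
  leading term x_1^2: no divisor's leading term divides it; move -2x_1^2 to the remainder.
  leading term x_1x_2: subtract (2)·f_2 from 2x_1x_2 - x_2 + 2 → x_1 - 2x_2^2 - 2x_2 - 2
  leading term x_1: no divisor's leading term divides it; move x_1 to the remainder.
  leading term x_2^2: no divisor's leading term divides it; move -2x_2^2 to the remainder.
  leading term x_2: no divisor's leading term divides it; move -2x_2 to the remainder.
  leading term 1: no divisor's leading term divides it; move -2 to the remainder.
  remainder -2x_1^2 + x_1 - 2x_2^2 - 2x_2 - 2 ≠ 0; add h_3 = -2x_1^2 + x_1 - 2x_2^2 - 2x_2 - 2 to the basis.

S(f_1,h_3): lcm = x_1^2x_2. S = x_1x_2^2 - 2x_1x_2 + 2x_1 - x_2^3 - x_2^2 - 2x_2 + 2.
  leading term x_1x_2^2: subtract (x_2)·f_2 from x_1x_2^2 - 2x_1x_2 + 2x_1 - x_2^3 - x_2^2 - 2x_2 + 2 → x_1x_2 + 2x_1 - 2x_2^3 + x_2^2 + x_2 + 2
  leading term x_1x_2: subtract (1)·f_2 from x_1x_2 + 2x_1 - 2x_2^3 + x_2^2 + x_2 + 2 → -2x_2^3 - 2x_2
  leading term x_2^3: no divisor's leading term divides it; move -2x_2^3 to the remainder.
  leading term x_2: no divisor's leading term divides it; move -2x_2 to the remainder.
  remainder -2x_2^3 - 2x_2 ≠ 0; add h_4 = -2x_2^3 - 2x_2 to the basis.

The other S-polynomials (S(f_2,h_3), S(f_1,h_4), S(f_2,h_4), S(h_3,h_4)) all reduce to 0 modulo the current basis, so we have a Gröbner basis.
Inter-reduce: drop elements whose leading term is divisible by another's, tail-reduce, and make monic.
Reduced Gröbner basis: {x_1^2 + 2x_1 + x_2^2 + x_2 + 1, x_1x_2 + 2x_1 + x_2^2 - 2x_2 + 2, x_2^3 + x_2}.
Label its elements g_1 = x_1^2 + 2x_1 + x_2^2 + x_2 + 1, g_2 = x_1x_2 + 2x_1 + x_2^2 - 2x_2 + 2, g_3 = x_2^3 + x_2.

Reduce p = -x_1^2x_2 - x_1x_2^2 + x_1x_2 - 2x_1 - 2x_2 modulo G:
  leading term x_1^2x_2: subtract (-x_2)·g_1 from -x_1^2x_2 - x_1x_2^2 + x_1x_2 - 2x_1 - 2x_2 → -x_1x_2^2 - 2x_1x_2 - 2x_1 + x_2^3 + x_2^2 - x_2
  leading term x_1x_2^2: subtract (-x_2)·g_2 from -x_1x_2^2 - 2x_1x_2 - 2x_1 + x_2^3 + x_2^2 - x_2 → -2x_1 + 2x_2^3 - x_2^2 + x_2
  leading term x_1: no divisor's leading term divides it; move -2x_1 to the remainder.
  leading term x_2^3: subtract (2)·g_3 from 2x_2^3 - x_2^2 + x_2 → -x_2^2 - x_2
  leading term x_2^2: no divisor's leading term divides it; move -x_2^2 to the remainder.
  leading term x_2: no divisor's leading term divides it; move -x_2 to the remainder.
  normal form = -2x_1 - x_2^2 - x_2.
The normal form is nonzero, so p ∉ I. Since p minus its normal form lies in I, I + (p) = I + (r) where r = -2x_1 - x_2^2 - x_2; decide whether this ideal is the whole ring.
Run Buchberger on G together with r (pairs among the g_i already reduce to 0 since G is a Gröbner basis):
g_1 = x_1^2 + 2x_1 + x_2^2 + x_2 + 1, LT = x_1^2.
g_2 = x_1x_2 + 2x_1 + x_2^2 - 2x_2 + 2, LT = x_1x_2.
g_3 = x_2^3 + x_2, LT = x_2^3.
r = -2x_1 - x_2^2 - x_2, LT = x_1.

S(g_1,r): lcm = x_1^2. S = 2x_1x_2^2 + 2x_1x_2 + 2x_1 + x_2^2 + x_2 + 1.
  leading term x_1x_2^2: subtract (2x_2)·g_2 from 2x_1x_2^2 + 2x_1x_2 + 2x_1 + x_2^2 + x_2 + 1 → -2x_1x_2 + 2x_1 - 2x_2^3 + 2x_2 + 1
  leading term x_1x_2: subtract (-2)·g_2 from -2x_1x_2 + 2x_1 - 2x_2^3 + 2x_2 + 1 → x_1 - 2x_2^3 + 2x_2^2 - 2x_2
  leading term x_1: subtract (2)·r from x_1 - 2x_2^3 + 2x_2^2 - 2x_2 → -2x_2^3 - x_2^2
  leading term x_2^3: subtract (-2)·g_3 from -2x_2^3 - x_2^2 → -x_2^2 + 2x_2
  leading term x_2^2: no divisor's leading term divides it; move -x_2^2 to the remainder.
  leading term x_2: no divisor's leading term divides it; move 2x_2 to the remainder.
  remainder -x_2^2 + 2x_2 ≠ 0; add m_5 = -x_2^2 + 2x_2 to the basis.

S(g_2,r): lcm = x_1x_2. S = 2x_1 + 2x_2^3 - 2x_2^2 - 2x_2 + 2.
  leading term x_1: subtract (-1)·r from 2x_1 + 2x_2^3 - 2x_2^2 - 2x_2 + 2 → 2x_2^3 + 2x_2^2 + 2x_2 + 2
  leading term x_2^3: subtract (2)·g_3 from 2x_2^3 + 2x_2^2 + 2x_2 + 2 → 2x_2^2 + 2
  leading term x_2^2: subtract (-2)·m_5 from 2x_2^2 + 2 → -x_2 + 2
  leading term x_2: no divisor's leading term divides it; move -x_2 to the remainder.
  leading term 1: no divisor's leading term divides it; move 2 to the remainder.
  remainder -x_2 + 2 ≠ 0; add m_6 = -x_2 + 2 to the basis.

The other S-polynomials (S(g_1,g_2), S(g_1,g_3), S(g_2,g_3), S(g_3,r), S(g_1,m_5), S(g_2,m_5), S(g_3,m_5), S(r,m_5), S(g_1,m_6), S(g_2,m_6), S(g_3,m_6), S(r,m_6), S(m_5,m_6)) all reduce to 0 modulo the current basis, so we have a Gröbner basis.
Inter-reduce: drop elements whose leading term is divisible by another's, tail-reduce, and make monic.
Reduced Gröbner basis: {x_1 - 2, x_2 - 2}.
The reduced Gröbner basis of I + (p) is {x_1 - 2, x_2 - 2} ≠ {1}, a proper ideal, so the enlarged system stays consistent: p is independent of I, with normal form -2x_1 - x_2^2 - x_2.

-x_1^2x_2 - x_1x_2^2 + x_1x_2 - 2x_1 - 2x_2 is independent of I; its normal form modulo I is -2x_1 - x_2^2 - x_2.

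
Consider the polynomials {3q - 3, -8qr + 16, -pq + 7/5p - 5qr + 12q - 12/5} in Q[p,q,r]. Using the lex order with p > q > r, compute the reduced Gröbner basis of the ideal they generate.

G = {p - 1, q - 1, r - 2}

f_1 = 3q - 3, LT = q.
f_2 = -8qr + 16, LT = qr.
f_3 = -pq + 7/5p - 5qr + 12q - 12/5, LT = pq.

S(f_1,f_2): lcm = qr. S = -r + 2.
  leading term r: no divisor's leading term divides it; move -r to the remainder.
  leading term 1: no divisor's leading term divides it; move 2 to the remainder.
  remainder -r + 2 ≠ 0; add g_4 = -r + 2 to the basis.

S(f_1,f_3): lcm = pq. S = 2/5p - 5qr + 12q - 12/5.
  leading term p: no divisor's leading term divides it; move 2/5p to the remainder.
  leading term qr: subtract (-5/3r)·f_1 from -5qr + 12q - 12/5 → 12q - 5r - 12/5
  leading term q: subtract (4)·f_1 from 12q - 5r - 12/5 → -5r + 48/5
  leading term r: subtract (5)·g_4 from -5r + 48/5 → -2/5
  leading term 1: no divisor's leading term divides it; move -2/5 to the remainder.
  remainder 2/5p - 2/5 ≠ 0; add g_5 = 2/5p - 2/5 to the basis.

The other S-polynomials (S(f_2,f_3), S(f_1,g_4), S(f_2,g_4), S(f_3,g_4), S(f_1,g_5), S(f_2,g_5), S(f_3,g_5), S(g_4,g_5)) all reduce to 0 modulo the current basis, so we have a Gröbner basis.
Inter-reduce: drop elements whose leading term is divisible by another's, tail-reduce, and make monic.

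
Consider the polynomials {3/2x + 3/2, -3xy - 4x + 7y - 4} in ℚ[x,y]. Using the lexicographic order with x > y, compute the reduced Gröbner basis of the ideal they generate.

f_1 = 3/2x + 3/2, LT = x.
f_2 = -3xy - 4x + 7y - 4, LT = xy.

S(f_1,f_2): lcm = xy. S = -4/3x + 10/3y - 4/3.
  leading term x: subtract (-8/9)·f_1 from -4/3x + 10/3y - 4/3 → 10/3y
  leading term y: no divisor's leading term divides it; move 10/3y to the remainder.
  remainder 10/3y ≠ 0; add g_3 = 10/3y to the basis.

The other S-polynomials (S(f_1,g_3), S(f_2,g_3)) all reduce to 0 modulo the current basis, so we have a Gröbner basis.
Inter-reduce: drop elements whose leading term is divisible by another's, tail-reduce, and make monic.

G = {x + 1, y}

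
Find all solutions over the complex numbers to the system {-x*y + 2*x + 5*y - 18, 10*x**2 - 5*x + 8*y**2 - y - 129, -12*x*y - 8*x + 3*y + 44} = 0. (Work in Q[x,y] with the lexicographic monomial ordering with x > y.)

{(1, 4)}

Compute a lex Gröbner basis by Buchberger's algorithm.
f_1 = -x*y + 2*x + 5*y - 18, LT = x*y.
f_2 = 10*x**2 - 5*x + 8*y**2 - y - 129, LT = x**2.
f_3 = -12*x*y - 8*x + 3*y + 44, LT = x*y.

S(f_1,f_2): lcm = x**2*y. S = -2*x**2 - 9/2*x*y + 18*x - 4/5*y**3 + 1/10*y**2 + 129/10*y.
  reduce S modulo (f_1, f_2, f_3):
  remainder 8*x - 4/5*y**3 + 17/10*y**2 - 49/5*y + 276/5 ≠ 0; add h_4 = 8*x - 4/5*y**3 + 17/10*y**2 - 49/5*y + 276/5 to the basis.

S(f_1,f_3): lcm = x*y. S = -8/3*x - 19/4*y + 65/3.
  reduce S modulo (f_1, f_2, f_3, h_4):
  remainder -4/15*y**3 + 17/30*y**2 - 481/60*y + 601/15 ≠ 0; add h_5 = -4/15*y**3 + 17/30*y**2 - 481/60*y + 601/15 to the basis.

S(f_2,f_3): lcm = x**2*y. S = -2/3*x**2 - 1/4*x*y + 11/3*x + 4/5*y**3 - 1/10*y**2 - 129/10*y.
  reduce S modulo (f_1, f_2, f_3, h_4, h_5):
  remainder 32/15*y**2 - 41581/960*y + 33389/240 ≠ 0; add h_6 = 32/15*y**2 - 41581/960*y + 33389/240 to the basis.

S(f_1,h_4): lcm = x*y. S = -2*x + 1/10*y**4 - 17/80*y**3 + 49/40*y**2 - 119/10*y + 18.
  reduce S modulo (f_1, f_2, f_3, h_4, h_5, h_6):
  remainder -1931845/65536*y + 1931845/16384 ≠ 0; add h_7 = -1931845/65536*y + 1931845/16384 to the basis.

The other S-polynomials (S(f_2,h_4), S(f_3,h_4), S(f_1,h_5), S(f_2,h_5), S(f_3,h_5), S(h_4,h_5), S(f_1,h_6), S(f_2,h_6), S(f_3,h_6), S(h_4,h_6), S(h_5,h_6), S(f_1,h_7), S(f_2,h_7), S(f_3,h_7), S(h_4,h_7), S(h_5,h_7), S(h_6,h_7)) all reduce to 0 modulo the current basis, so we have a Gröbner basis.
Inter-reduce: drop elements whose leading term is divisible by another's, tail-reduce, and make monic.
Reduced Gröbner basis: {x - 1, y - 4}.

From the last basis element, y - 4 = 0, so y takes values in {4}. Each choice, substituted upward through the basis, yields the corresponding point(s) of the solution set.
  y = 4: the earlier basis element becomes x - 1 = 0, giving x = 1 — point (1, 4).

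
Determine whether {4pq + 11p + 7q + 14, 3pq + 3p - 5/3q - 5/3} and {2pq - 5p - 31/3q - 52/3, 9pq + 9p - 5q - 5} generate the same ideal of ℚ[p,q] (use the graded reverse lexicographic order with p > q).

Equality of ideals is decidable: compute both reduced Gröbner bases (unique for the ordering) and check whether they agree.
Buchberger on the first generating set:
f_1 = 4pq + 11p + 7q + 14, LT = pq.
f_2 = 3pq + 3p - 5/3q - 5/3, LT = pq.

S(f_1,f_2): lcm = pq. S = 7/4p + 83/36q + 73/18.
  leading term p: no divisor's leading term divides it; move 7/4p to the remainder.
  leading term q: no divisor's leading term divides it; move 83/36q to the remainder.
  leading term 1: no divisor's leading term divides it; move 73/18 to the remainder.
  remainder 7/4p + 83/36q + 73/18 ≠ 0; add g_3 = 7/4p + 83/36q + 73/18 to the basis.

S(f_1,g_3): lcm = pq. S = -83/63q² + 11/4p - 143/252q + 7/2.
  leading term q²: no divisor's leading term divides it; move -83/63q² to the remainder.
  leading term p: subtract (11/7)·g_3 from 11/4p - 143/252q + 7/2 → -88/21q - 181/63
  leading term q: no divisor's leading term divides it; move -88/21q to the remainder.
  leading term 1: no divisor's leading term divides it; move -181/63 to the remainder.
  remainder -83/63q² - 88/21q - 181/63 ≠ 0; add g_4 = -83/63q² - 88/21q - 181/63 to the basis.

The other S-polynomials (S(f_2,g_3), S(f_1,g_4), S(f_2,g_4), S(g_3,g_4)) all reduce to 0 modulo the current basis, so we have a Gröbner basis.
Inter-reduce: drop elements whose leading term is divisible by another's, tail-reduce, and make monic.
Reduced Gröbner basis: {q² + 264/83q + 181/83, p + 83/63q + 146/63}.

Buchberger on the second generating set:
h_1 = 2pq - 5p - 31/3q - 52/3, LT = pq.
h_2 = 9pq + 9p - 5q - 5, LT = pq.

S(h_1,h_2): lcm = pq. S = -7/2p - 83/18q - 73/9.
  leading term p: no divisor's leading term divides it; move -7/2p to the remainder.
  leading term q: no divisor's leading term divides it; move -83/18q to the remainder.
  leading term 1: no divisor's leading term divides it; move -73/9 to the remainder.
  remainder -7/2p - 83/18q - 73/9 ≠ 0; add k_3 = -7/2p - 83/18q - 73/9 to the basis.

S(h_1,k_3): lcm = pq. S = -83/63q² - 5/2p - 943/126q - 26/3.
  leading term q²: no divisor's leading term divides it; move -83/63q² to the remainder.
  leading term p: subtract (5/7)·k_3 from -5/2p - 943/126q - 26/3 → -88/21q - 181/63
  leading term q: no divisor's leading term divides it; move -88/21q to the remainder.
  leading term 1: no divisor's leading term divides it; move -181/63 to the remainder.
  remainder -83/63q² - 88/21q - 181/63 ≠ 0; add k_4 = -83/63q² - 88/21q - 181/63 to the basis.

The other S-polynomials (S(h_2,k_3), S(h_1,k_4), S(h_2,k_4), S(k_3,k_4)) all reduce to 0 modulo the current basis, so we have a Gröbner basis.
Inter-reduce: drop elements whose leading term is divisible by another's, tail-reduce, and make monic.
Reduced Gröbner basis: {q² + 264/83q + 181/83, p + 83/63q + 146/63}.

These coincide, so the ideals are equal.

Yes, the ideals are equal.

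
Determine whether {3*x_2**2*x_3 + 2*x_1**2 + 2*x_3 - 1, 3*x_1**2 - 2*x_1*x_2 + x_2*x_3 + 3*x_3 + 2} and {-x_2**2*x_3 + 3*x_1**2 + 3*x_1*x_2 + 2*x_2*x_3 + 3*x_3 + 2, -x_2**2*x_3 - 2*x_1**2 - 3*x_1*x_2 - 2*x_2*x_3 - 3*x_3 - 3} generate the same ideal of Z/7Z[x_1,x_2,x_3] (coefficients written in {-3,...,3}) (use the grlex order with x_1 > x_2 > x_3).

No, the ideals differ.

Since reduced Gröbner bases are canonical representatives of ideals under a given ordering, it suffices to compute and compare them.
Buchberger on the first generating set:
f_1 = 3*x_2**2*x_3 + 2*x_1**2 + 2*x_3 - 1, LT = x_2**2*x_3.
f_2 = 3*x_1**2 - 2*x_1*x_2 + x_2*x_3 + 3*x_3 + 2, LT = x_1**2.

The S-polynomials (S(f_1,f_2)) all reduce to 0 modulo the current basis, so we have a Gröbner basis.
Inter-reduce: drop elements whose leading term is divisible by another's, tail-reduce, and make monic.
Reduced Gröbner basis: {x_2**2*x_3 + 2*x_1*x_2 - x_2*x_3, x_1**2 - 3*x_1*x_2 - 2*x_2*x_3 + x_3 + 3}.

Buchberger on the second generating set:
h_1 = -x_2**2*x_3 + 3*x_1**2 + 3*x_1*x_2 + 2*x_2*x_3 + 3*x_3 + 2, LT = x_2**2*x_3.
h_2 = -x_2**2*x_3 - 2*x_1**2 - 3*x_1*x_2 - 2*x_2*x_3 - 3*x_3 - 3, LT = x_2**2*x_3.

S(h_1,h_2): lcm = x_2**2*x_3. S = 2*x_1**2 + x_1*x_2 + 3*x_2*x_3 + x_3 + 2.
  leading term x_1**2: no divisor's leading term divides it; move 2*x_1**2 to the remainder.
  leading term x_1*x_2: no divisor's leading term divides it; move x_1*x_2 to the remainder.
  leading term x_2*x_3: no divisor's leading term divides it; move 3*x_2*x_3 to the remainder.
  leading term x_3: no divisor's leading term divides it; move x_3 to the remainder.
  leading term 1: no divisor's leading term divides it; move 2 to the remainder.
  remainder 2*x_1**2 + x_1*x_2 + 3*x_2*x_3 + x_3 + 2 ≠ 0; add k_3 = 2*x_1**2 + x_1*x_2 + 3*x_2*x_3 + x_3 + 2 to the basis.

The other S-polynomials (S(h_1,k_3), S(h_2,k_3)) all reduce to 0 modulo the current basis, so we have a Gröbner basis.
Inter-reduce: drop elements whose leading term is divisible by another's, tail-reduce, and make monic.
Reduced Gröbner basis: {x_2**2*x_3 + 2*x_1*x_2 - x_2*x_3 + 2*x_3 + 1, x_1**2 - 3*x_1*x_2 - 2*x_2*x_3 - 3*x_3 + 1}.

Since the reduced bases disagree, the two ideals are not the same.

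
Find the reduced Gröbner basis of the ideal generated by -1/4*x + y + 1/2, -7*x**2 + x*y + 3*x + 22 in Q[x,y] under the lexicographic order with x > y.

f_1 = -1/4*x + y + 1/2, LT = x.
f_2 = -7*x**2 + x*y + 3*x + 22, LT = x**2.

S(f_1,f_2): lcm = x**2. S = -27/7*x*y - 11/7*x + 22/7.
  reduce S modulo (f_1, f_2):
  remainder -108/7*y**2 - 14*y ≠ 0; add g_3 = -108/7*y**2 - 14*y to the basis.

The other S-polynomials (S(f_1,g_3), S(f_2,g_3)) all reduce to 0 modulo the current basis, so we have a Gröbner basis.
Inter-reduce: drop elements whose leading term is divisible by another's, tail-reduce, and make monic.

G = {x - 4*y - 2, y**2 + 49/54*y}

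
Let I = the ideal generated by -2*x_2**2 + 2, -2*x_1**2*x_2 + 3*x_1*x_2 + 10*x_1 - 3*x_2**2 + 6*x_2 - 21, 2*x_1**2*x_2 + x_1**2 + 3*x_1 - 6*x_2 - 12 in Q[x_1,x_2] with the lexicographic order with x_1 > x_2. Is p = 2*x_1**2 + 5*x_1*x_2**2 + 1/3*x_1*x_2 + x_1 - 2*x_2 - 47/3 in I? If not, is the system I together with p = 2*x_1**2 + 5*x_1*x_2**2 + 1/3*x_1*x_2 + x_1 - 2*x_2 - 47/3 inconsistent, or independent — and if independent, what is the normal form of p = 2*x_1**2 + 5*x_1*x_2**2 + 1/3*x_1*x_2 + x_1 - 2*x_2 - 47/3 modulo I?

Adjoining 2*x_1**2 + 5*x_1*x_2**2 + 1/3*x_1*x_2 + x_1 - 2*x_2 - 47/3 makes the ideal the whole ring: the system is inconsistent.

First compute the reduced Gröbner basis of I by Buchberger's algorithm.
f_1 = -2*x_2**2 + 2, LT = x_2**2.
f_2 = -2*x_1**2*x_2 + 3*x_1*x_2 + 10*x_1 - 3*x_2**2 + 6*x_2 - 21, LT = x_1**2*x_2.
f_3 = 2*x_1**2*x_2 + x_1**2 + 3*x_1 - 6*x_2 - 12, LT = x_1**2*x_2.

S(f_1,f_2): lcm = x_1**2*x_2**2. S = -x_1**2 + 3/2*x_1*x_2**2 + 5*x_1*x_2 - 3/2*x_2**3 + 3*x_2**2 - 21/2*x_2.
  leading term x_1**2: no divisor's leading term divides it; move -x_1**2 to the remainder.
  leading term x_1*x_2**2: subtract (-3/4*x_1)·f_1 from 3/2*x_1*x_2**2 + 5*x_1*x_2 - 3/2*x_2**3 + 3*x_2**2 - 21/2*x_2 → 5*x_1*x_2 + 3/2*x_1 - 3/2*x_2**3 + 3*x_2**2 - 21/2*x_2
  leading term x_1*x_2: no divisor's leading term divides it; move 5*x_1*x_2 to the remainder.
  leading term x_1: no divisor's leading term divides it; move 3/2*x_1 to the remainder.
  leading term x_2**3: subtract (3/4*x_2)·f_1 from -3/2*x_2**3 + 3*x_2**2 - 21/2*x_2 → 3*x_2**2 - 12*x_2
  leading term x_2**2: subtract (-3/2)·f_1 from 3*x_2**2 - 12*x_2 → -12*x_2 + 3
  leading term x_2: no divisor's leading term divides it; move -12*x_2 to the remainder.
  leading term 1: no divisor's leading term divides it; move 3 to the remainder.
  remainder -x_1**2 + 5*x_1*x_2 + 3/2*x_1 - 12*x_2 + 3 ≠ 0; add h_4 = -x_1**2 + 5*x_1*x_2 + 3/2*x_1 - 12*x_2 + 3 to the basis.

S(f_1,f_3): lcm = x_1**2*x_2**2. S = -1/2*x_1**2*x_2 - x_1**2 - 3/2*x_1*x_2 + 3*x_2**2 + 6*x_2.
  leading term x_1**2*x_2: subtract (1/4)·f_2 from -1/2*x_1**2*x_2 - x_1**2 - 3/2*x_1*x_2 + 3*x_2**2 + 6*x_2 → -x_1**2 - 9/4*x_1*x_2 - 5/2*x_1 + 15/4*x_2**2 + 9/2*x_2 + 21/4
  leading term x_1**2: subtract (1)·h_4 from -x_1**2 - 9/4*x_1*x_2 - 5/2*x_1 + 15/4*x_2**2 + 9/2*x_2 + 21/4 → -29/4*x_1*x_2 - 4*x_1 + 15/4*x_2**2 + 33/2*x_2 + 9/4
  leading term x_1*x_2: no divisor's leading term divides it; move -29/4*x_1*x_2 to the remainder.
  leading term x_1: no divisor's leading term divides it; move -4*x_1 to the remainder.
  leading term x_2**2: subtract (-15/8)·f_1 from 15/4*x_2**2 + 33/2*x_2 + 9/4 → 33/2*x_2 + 6
  leading term x_2: no divisor's leading term divides it; move 33/2*x_2 to the remainder.
  leading term 1: no divisor's leading term divides it; move 6 to the remainder.
  remainder -29/4*x_1*x_2 - 4*x_1 + 33/2*x_2 + 6 ≠ 0; add h_5 = -29/4*x_1*x_2 - 4*x_1 + 33/2*x_2 + 6 to the basis.

S(f_2,f_3): lcm = x_1**2*x_2. S = -1/2*x_1**2 - 3/2*x_1*x_2 - 13/2*x_1 + 3/2*x_2**2 + 33/2.
  leading term x_1**2: subtract (1/2)·h_4 from -1/2*x_1**2 - 3/2*x_1*x_2 - 13/2*x_1 + 3/2*x_2**2 + 33/2 → -4*x_1*x_2 - 29/4*x_1 + 3/2*x_2**2 + 6*x_2 + 15
  leading term x_1*x_2: subtract (16/29)·h_5 from -4*x_1*x_2 - 29/4*x_1 + 3/2*x_2**2 + 6*x_2 + 15 → -585/116*x_1 + 3/2*x_2**2 - 90/29*x_2 + 339/29
  leading term x_1: no divisor's leading term divides it; move -585/116*x_1 to the remainder.
  leading term x_2**2: subtract (-3/4)·f_1 from 3/2*x_2**2 - 90/29*x_2 + 339/29 → -90/29*x_2 + 765/58
  leading term x_2: no divisor's leading term divides it; move -90/29*x_2 to the remainder.
  leading term 1: no divisor's leading term divides it; move 765/58 to the remainder.
  remainder -585/116*x_1 - 90/29*x_2 + 765/58 ≠ 0; add h_6 = -585/116*x_1 - 90/29*x_2 + 765/58 to the basis.

S(f_2,h_5): lcm = x_1**2*x_2. S = -16/29*x_1**2 + 45/58*x_1*x_2 - 121/29*x_1 + 3/2*x_2**2 - 3*x_2 + 21/2.
  leading term x_1**2: subtract (16/29)·h_4 from -16/29*x_1**2 + 45/58*x_1*x_2 - 121/29*x_1 + 3/2*x_2**2 - 3*x_2 + 21/2 → -115/58*x_1*x_2 - 5*x_1 + 3/2*x_2**2 + 105/29*x_2 + 513/58
  leading term x_1*x_2: subtract (230/841)·h_5 from -115/58*x_1*x_2 - 5*x_1 + 3/2*x_2**2 + 105/29*x_2 + 513/58 → -3285/841*x_1 + 3/2*x_2**2 - 750/841*x_2 + 12117/1682
  leading term x_1: subtract (292/377)·h_6 from -3285/841*x_1 + 3/2*x_2**2 - 750/841*x_2 + 12117/1682 → 3/2*x_2**2 + 570/377*x_2 - 2271/754
  leading term x_2**2: subtract (-3/4)·f_1 from 3/2*x_2**2 + 570/377*x_2 - 2271/754 → 570/377*x_2 - 570/377
  leading term x_2: no divisor's leading term divides it; move 570/377*x_2 to the remainder.
  leading term 1: no divisor's leading term divides it; move -570/377 to the remainder.
  remainder 570/377*x_2 - 570/377 ≠ 0; add h_7 = 570/377*x_2 - 570/377 to the basis.

The other S-polynomials (S(f_1,h_4), S(f_2,h_4), S(f_3,h_4), S(f_1,h_5), S(f_3,h_5), S(h_4,h_5), S(f_1,h_6), S(f_2,h_6), S(f_3,h_6), S(h_4,h_6), S(h_5,h_6), S(f_1,h_7), S(f_2,h_7), S(f_3,h_7), S(h_4,h_7), S(h_5,h_7), S(h_6,h_7)) all reduce to 0 modulo the current basis, so we have a Gröbner basis.
Inter-reduce: drop elements whose leading term is divisible by another's, tail-reduce, and make monic.
Reduced Gröbner basis: {x_1 - 2, x_2 - 1}.
Label its elements g_1 = x_1 - 2, g_2 = x_2 - 1.

Reduce p = 2*x_1**2 + 5*x_1*x_2**2 + 1/3*x_1*x_2 + x_1 - 2*x_2 - 47/3 modulo G:
  leading term x_1**2: subtract (2*x_1)·g_1 from 2*x_1**2 + 5*x_1*x_2**2 + 1/3*x_1*x_2 + x_1 - 2*x_2 - 47/3 → 5*x_1*x_2**2 + 1/3*x_1*x_2 + 5*x_1 - 2*x_2 - 47/3
  leading term x_1*x_2**2: subtract (5*x_2**2)·g_1 from 5*x_1*x_2**2 + 1/3*x_1*x_2 + 5*x_1 - 2*x_2 - 47/3 → 1/3*x_1*x_2 + 5*x_1 + 10*x_2**2 - 2*x_2 - 47/3
  leading term x_1*x_2: subtract (1/3*x_2)·g_1 from 1/3*x_1*x_2 + 5*x_1 + 10*x_2**2 - 2*x_2 - 47/3 → 5*x_1 + 10*x_2**2 - 4/3*x_2 - 47/3
  leading term x_1: subtract (5)·g_1 from 5*x_1 + 10*x_2**2 - 4/3*x_2 - 47/3 → 10*x_2**2 - 4/3*x_2 - 17/3
  leading term x_2**2: subtract (10*x_2)·g_2 from 10*x_2**2 - 4/3*x_2 - 17/3 → 26/3*x_2 - 17/3
  leading term x_2: subtract (26/3)·g_2 from 26/3*x_2 - 17/3 → 3
  leading term 1: no divisor's leading term divides it; move 3 to the remainder.
  normal form = 3.
The normal form is nonzero, so p ∉ I. Since p minus its normal form lies in I, I + (p) = I + (r) where r = 3; decide whether this ideal is the whole ring.
Here r = 3 is a nonzero constant, hence a unit: 1 ∈ I + (p), the Gröbner basis of I + (p) is {1}, and the enlarged system has no common solution — adjoining p is inconsistent.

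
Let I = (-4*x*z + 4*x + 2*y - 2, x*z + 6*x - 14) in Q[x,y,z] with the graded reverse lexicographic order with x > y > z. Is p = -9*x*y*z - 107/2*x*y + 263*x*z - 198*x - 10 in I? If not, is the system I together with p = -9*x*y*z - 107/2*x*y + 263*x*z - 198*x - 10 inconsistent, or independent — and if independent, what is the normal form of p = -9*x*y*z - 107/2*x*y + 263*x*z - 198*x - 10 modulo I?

-9*x*y*z - 107/2*x*y + 263*x*z - 198*x - 10 is independent of I; its normal form modulo I is -1/28*y**2 + 53/28*y - 48/7.

First compute the reduced Gröbner basis of I by Buchberger's algorithm.
f_1 = -4*x*z + 4*x + 2*y - 2, LT = x*z.
f_2 = x*z + 6*x - 14, LT = x*z.

S(f_1,f_2): lcm = x*z. S = -7*x - 1/2*y + 29/2.
  leading term x: no divisor's leading term divides it; move -7*x to the remainder.
  leading term y: no divisor's leading term divides it; move -1/2*y to the remainder.
  leading term 1: no divisor's leading term divides it; move 29/2 to the remainder.
  remainder -7*x - 1/2*y + 29/2 ≠ 0; add h_3 = -7*x - 1/2*y + 29/2 to the basis.

S(f_1,h_3): lcm = x*z. S = -1/14*y*z - x - 1/2*y + 29/14*z + 1/2.
  leading term y*z: no divisor's leading term divides it; move -1/14*y*z to the remainder.
  leading term x: subtract (1/7)·h_3 from -x - 1/2*y + 29/14*z + 1/2 → -3/7*y + 29/14*z - 11/7
  leading term y: no divisor's leading term divides it; move -3/7*y to the remainder.
  leading term z: no divisor's leading term divides it; move 29/14*z to the remainder.
  leading term 1: no divisor's leading term divides it; move -11/7 to the remainder.
  remainder -1/14*y*z - 3/7*y + 29/14*z - 11/7 ≠ 0; add h_4 = -1/14*y*z - 3/7*y + 29/14*z - 11/7 to the basis.

The other S-polynomials (S(f_2,h_3), S(f_1,h_4), S(f_2,h_4), S(h_3,h_4)) all reduce to 0 modulo the current basis, so we have a Gröbner basis.
Inter-reduce: drop elements whose leading term is divisible by another's, tail-reduce, and make monic.
Reduced Gröbner basis: {y*z + 6*y - 29*z + 22, x + 1/14*y - 29/14}.
Label its elements g_1 = y*z + 6*y - 29*z + 22, g_2 = x + 1/14*y - 29/14.

Reduce p = -9*x*y*z - 107/2*x*y + 263*x*z - 198*x - 10 modulo G:
  leading term x*y*z: subtract (-9*x)·g_1 from -9*x*y*z - 107/2*x*y + 263*x*z - 198*x - 10 → 1/2*x*y + 2*x*z - 10
  leading term x*y: subtract (1/2*y)·g_2 from 1/2*x*y + 2*x*z - 10 → -1/28*y**2 + 2*x*z + 29/28*y - 10
  leading term y**2: no divisor's leading term divides it; move -1/28*y**2 to the remainder.
  leading term x*z: subtract (2*z)·g_2 from 2*x*z + 29/28*y - 10 → -1/7*y*z + 29/28*y + 29/7*z - 10
  leading term y*z: subtract (-1/7)·g_1 from -1/7*y*z + 29/28*y + 29/7*z - 10 → 53/28*y - 48/7
  leading term y: no divisor's leading term divides it; move 53/28*y to the remainder.
  leading term 1: no divisor's leading term divides it; move -48/7 to the remainder.
  normal form = -1/28*y**2 + 53/28*y - 48/7.
The normal form is nonzero, so p ∉ I. Since p minus its normal form lies in I, I + (p) = I + (r) where r = -1/28*y**2 + 53/28*y - 48/7; decide whether this ideal is the whole ring.
Run Buchberger on G together with r (pairs among the g_i already reduce to 0 since G is a Gröbner basis):
g_1 = y*z + 6*y - 29*z + 22, LT = y*z.
g_2 = x + 1/14*y - 29/14, LT = x.
r = -1/28*y**2 + 53/28*y - 48/7, LT = y**2.

S(g_1,r): lcm = y**2*z. S = 6*y**2 + 24*y*z + 22*y - 192*z.
  leading term y**2: subtract (-168)·r from 6*y**2 + 24*y*z + 22*y - 192*z → 24*y*z + 340*y - 192*z - 1152
  leading term y*z: subtract (24)·g_1 from 24*y*z + 340*y - 192*z - 1152 → 196*y + 504*z - 1680
  leading term y: no divisor's leading term divides it; move 196*y to the remainder.
  leading term z: no divisor's leading term divides it; move 504*z to the remainder.
  leading term 1: no divisor's leading term divides it; move -1680 to the remainder.
  remainder 196*y + 504*z - 1680 ≠ 0; add m_4 = 196*y + 504*z - 1680 to the basis.

S(g_1,m_4): lcm = y*z. S = -18/7*z**2 + 6*y - 143/7*z + 22.
  leading term z**2: no divisor's leading term divides it; move -18/7*z**2 to the remainder.
  leading term y: subtract (3/98)·m_4 from 6*y - 143/7*z + 22 → -251/7*z + 514/7
  leading term z: no divisor's leading term divides it; move -251/7*z to the remainder.
  leading term 1: no divisor's leading term divides it; move 514/7 to the remainder.
  remainder -18/7*z**2 - 251/7*z + 514/7 ≠ 0; add m_5 = -18/7*z**2 - 251/7*z + 514/7 to the basis.

The other S-polynomials (S(g_1,g_2), S(g_2,r), S(g_2,m_4), S(r,m_4), S(g_1,m_5), S(g_2,m_5), S(r,m_5), S(m_4,m_5)) all reduce to 0 modulo the current basis, so we have a Gröbner basis.
Inter-reduce: drop elements whose leading term is divisible by another's, tail-reduce, and make monic.
Reduced Gröbner basis: {z**2 + 251/18*z - 257/9, x - 9/49*z - 143/98, y + 18/7*z - 60/7}.
The reduced Gröbner basis of I + (p) is {z**2 + 251/18*z - 257/9, x - 9/49*z - 143/98, y + 18/7*z - 60/7} ≠ {1}, a proper ideal, so the enlarged system stays consistent: p is independent of I, with normal form -1/28*y**2 + 53/28*y - 48/7.

The remainder on division by a Gröbner basis is unique — it is the normal form.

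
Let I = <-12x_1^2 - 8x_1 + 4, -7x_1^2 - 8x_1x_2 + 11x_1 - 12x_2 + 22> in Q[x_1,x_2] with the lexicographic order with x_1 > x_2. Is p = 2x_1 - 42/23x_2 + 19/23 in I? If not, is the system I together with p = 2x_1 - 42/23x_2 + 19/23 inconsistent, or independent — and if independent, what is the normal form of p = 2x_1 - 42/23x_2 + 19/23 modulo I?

First compute the reduced Gröbner basis of I by Buchberger's algorithm.
f_1 = -12x_1^2 - 8x_1 + 4, LT = x_1^2.
f_2 = -7x_1^2 - 8x_1x_2 + 11x_1 - 12x_2 + 22, LT = x_1^2.

S(f_1,f_2): lcm = x_1^2. S = -8/7x_1x_2 + 47/21x_1 - 12/7x_2 + 59/21.
  leading term x_1x_2: no divisor's leading term divides it; move -8/7x_1x_2 to the remainder.
  leading term x_1: no divisor's leading term divides it; move 47/21x_1 to the remainder.
  leading term x_2: no divisor's leading term divides it; move -12/7x_2 to the remainder.
  leading term 1: no divisor's leading term divides it; move 59/21 to the remainder.
  remainder -8/7x_1x_2 + 47/21x_1 - 12/7x_2 + 59/21 ≠ 0; add h_3 = -8/7x_1x_2 + 47/21x_1 - 12/7x_2 + 59/21 to the basis.

S(f_1,h_3): lcm = x_1^2x_2. S = 47/24x_1^2 - 5/6x_1x_2 + 59/24x_1 - 1/3x_2.
  leading term x_1^2: subtract (-47/288)·f_1 from 47/24x_1^2 - 5/6x_1x_2 + 59/24x_1 - 1/3x_2 → -5/6x_1x_2 + 83/72x_1 - 1/3x_2 + 47/72
  leading term x_1x_2: subtract (35/48)·h_3 from -5/6x_1x_2 + 83/72x_1 - 1/3x_2 + 47/72 → -23/48x_1 + 11/12x_2 - 67/48
  leading term x_1: no divisor's leading term divides it; move -23/48x_1 to the remainder.
  leading term x_2: no divisor's leading term divides it; move 11/12x_2 to the remainder.
  leading term 1: no divisor's leading term divides it; move -67/48 to the remainder.
  remainder -23/48x_1 + 11/12x_2 - 67/48 ≠ 0; add h_4 = -23/48x_1 + 11/12x_2 - 67/48 to the basis.

S(h_3,h_4): lcm = x_1x_2. S = -47/24x_1 + 44/23x_2^2 - 65/46x_2 - 59/24.
  leading term x_1: subtract (94/23)·h_4 from -47/24x_1 + 44/23x_2^2 - 65/46x_2 - 59/24 → 44/23x_2^2 - 356/69x_2 + 224/69
  leading term x_2^2: no divisor's leading term divides it; move 44/23x_2^2 to the remainder.
  leading term x_2: no divisor's leading term divides it; move -356/69x_2 to the remainder.
  leading term 1: no divisor's leading term divides it; move 224/69 to the remainder.
  remainder 44/23x_2^2 - 356/69x_2 + 224/69 ≠ 0; add h_5 = 44/23x_2^2 - 356/69x_2 + 224/69 to the basis.

The other S-polynomials (S(f_2,h_3), S(f_1,h_4), S(f_2,h_4), S(f_1,h_5), S(f_2,h_5), S(h_3,h_5), S(h_4,h_5)) all reduce to 0 modulo the current basis, so we have a Gröbner basis.
Inter-reduce: drop elements whose leading term is divisible by another's, tail-reduce, and make monic.
Reduced Gröbner basis: {x_1 - 44/23x_2 + 67/23, x_2^2 - 89/33x_2 + 56/33}.
Label its elements g_1 = x_1 - 44/23x_2 + 67/23, g_2 = x_2^2 - 89/33x_2 + 56/33.

Reduce p = 2x_1 - 42/23x_2 + 19/23 modulo G:
  leading term x_1: subtract (2)·g_1 from 2x_1 - 42/23x_2 + 19/23 → 2x_2 - 5
  leading term x_2: no divisor's leading term divides it; move 2x_2 to the remainder.
  leading term 1: no divisor's leading term divides it; move -5 to the remainder.
  normal form = 2x_2 - 5.
The normal form is nonzero, so p ∉ I. Since p minus its normal form lies in I, I + (p) = I + (r) where r = 2x_2 - 5; decide whether this ideal is the whole ring.
Run Buchberger on G together with r (pairs among the g_i already reduce to 0 since G is a Gröbner basis):
g_1 = x_1 - 44/23x_2 + 67/23, LT = x_1.
g_2 = x_2^2 - 89/33x_2 + 56/33, LT = x_2^2.
r = 2x_2 - 5, LT = x_2.

S(g_2,r): lcm = x_2^2. S = -13/66x_2 + 56/33.
  leading term x_2: subtract (-13/132)·r from -13/66x_2 + 56/33 → 53/44
  leading term 1: no divisor's leading term divides it; move 53/44 to the remainder.
  remainder 53/44 ≠ 0; add m_4 = 53/44 to the basis.

The other S-polynomials (S(g_1,g_2), S(g_1,r), S(g_1,m_4), S(g_2,m_4), S(r,m_4)) all reduce to 0 modulo the current basis, so we have a Gröbner basis.
Inter-reduce: drop elements whose leading term is divisible by another's, tail-reduce, and make monic.
Reduced Gröbner basis: {1}.
The reduced Gröbner basis of I + (p) is {1}: the ideal is the whole ring, so the enlarged system has no common solution — adjoining p is inconsistent.

Adjoining 2x_1 - 42/23x_2 + 19/23 makes the ideal the whole ring: the system is inconsistent.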